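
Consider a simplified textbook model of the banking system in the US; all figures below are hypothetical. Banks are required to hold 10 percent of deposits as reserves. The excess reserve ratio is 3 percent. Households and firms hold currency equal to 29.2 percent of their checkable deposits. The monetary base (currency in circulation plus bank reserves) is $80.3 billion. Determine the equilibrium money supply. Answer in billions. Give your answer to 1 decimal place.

$245.8 billion

The money multiplier is m = (1 + c) / (rr + e + c) = (1 + 0.292) / (0.1 + 0.03 + 0.292) ≈ 3.0616.
So M = m × MB = 3.0616 × 80.3 ≈ 245.8465 billion.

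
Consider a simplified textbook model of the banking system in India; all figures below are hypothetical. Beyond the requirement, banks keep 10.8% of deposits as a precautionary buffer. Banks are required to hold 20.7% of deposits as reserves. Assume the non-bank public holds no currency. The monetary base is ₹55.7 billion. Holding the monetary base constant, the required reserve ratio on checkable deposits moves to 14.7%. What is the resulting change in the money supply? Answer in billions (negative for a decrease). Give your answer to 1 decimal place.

Initially m₁ = 1 / (0.207 + 0.108) ≈ 3.1746, so M₁ = 3.1746 × 55.7 ≈ 176.8252 billion.
After the change m₂ = 1 / (0.147 + 0.108) ≈ 3.9216, so M₂ = 3.9216 × 55.7 ≈ 218.4331 billion.
ΔM = M₂ − M₁ = 218.4331 − 176.8252 = 41.6079 billion.

₹41.6 billion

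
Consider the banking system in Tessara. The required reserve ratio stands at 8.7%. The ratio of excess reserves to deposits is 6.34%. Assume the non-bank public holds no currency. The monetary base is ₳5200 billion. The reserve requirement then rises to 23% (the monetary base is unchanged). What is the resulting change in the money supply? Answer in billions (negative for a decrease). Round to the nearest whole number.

-16851 billion

Initially m₁ = 1 / (0.087 + 0.0634) ≈ 6.64894, so M₁ = 6.64894 × 5200 = 34574.488 billion.
After the change m₂ = 1 / (0.23 + 0.0634) ≈ 3.40832, so M₂ = 3.40832 × 5200 = 17723.264 billion.
ΔM = M₂ − M₁ = 17723.264 − 34574.488 = -16851.224 billion.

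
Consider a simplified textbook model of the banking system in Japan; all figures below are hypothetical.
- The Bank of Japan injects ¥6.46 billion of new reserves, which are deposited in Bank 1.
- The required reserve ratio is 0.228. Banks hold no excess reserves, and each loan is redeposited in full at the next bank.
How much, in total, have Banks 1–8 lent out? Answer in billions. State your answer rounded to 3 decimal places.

¥19.114 billion

Bank i lends (1 − rr)^i of the original deposit: Bank 1 lends 6.46·0.7720 ≈ 4.9871, Bank 2 lends 6.46·0.7720² ≈ 3.8501, and so on.
Summing a geometric series: total = 6.46·[0.7720·(1 − 0.7720^8) / (1 − 0.7720)] ≈ 19.1137 billion.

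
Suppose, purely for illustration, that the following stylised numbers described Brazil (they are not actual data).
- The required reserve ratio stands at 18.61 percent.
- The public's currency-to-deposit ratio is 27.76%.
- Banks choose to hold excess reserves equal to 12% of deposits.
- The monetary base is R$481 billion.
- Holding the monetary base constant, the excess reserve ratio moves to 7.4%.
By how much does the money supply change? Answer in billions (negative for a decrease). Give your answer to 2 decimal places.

R$90.07 billion

Initially m₁ = (1 + 0.2776) / (0.1861 + 0.12 + 0.2776) ≈ 2.188796, so M₁ = 2.188796 × 481 ≈ 1052.8109 billion.
After the change m₂ = (1 + 0.2776) / (0.1861 + 0.074 + 0.2776) ≈ 2.376046, so M₂ = 2.376046 × 481 ≈ 1142.8781 billion.
ΔM = M₂ − M₁ = 1142.8781 − 1052.8109 = 90.0672 billion.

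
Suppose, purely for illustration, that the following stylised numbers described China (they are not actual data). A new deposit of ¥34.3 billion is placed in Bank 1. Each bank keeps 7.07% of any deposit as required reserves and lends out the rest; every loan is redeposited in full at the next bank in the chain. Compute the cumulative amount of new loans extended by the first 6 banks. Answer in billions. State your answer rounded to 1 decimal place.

¥160.5 billion

Bank i lends (1 − rr)^i of the original deposit: Bank 1 lends 34.3·0.9293 ≈ 31.8750, Bank 2 lends 34.3·0.9293² ≈ 29.6214, and so on.
Summing a geometric series: total = 34.3·[0.9293·(1 − 0.9293^6) / (1 − 0.9293)] ≈ 160.4688 billion.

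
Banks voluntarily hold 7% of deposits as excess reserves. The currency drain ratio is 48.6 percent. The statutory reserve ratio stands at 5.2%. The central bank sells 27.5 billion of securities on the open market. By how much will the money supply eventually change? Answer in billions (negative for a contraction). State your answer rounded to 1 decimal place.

The money multiplier is m = (1 + c) / (rr + e + c) = (1 + 0.486) / (0.052 + 0.07 + 0.486) ≈ 2.4441.
The sale removes 27.5 billion of base, so ΔM = m × ΔMB = 2.4441 × (−27.5) ≈ -67.2127 billion.

-67.2 billion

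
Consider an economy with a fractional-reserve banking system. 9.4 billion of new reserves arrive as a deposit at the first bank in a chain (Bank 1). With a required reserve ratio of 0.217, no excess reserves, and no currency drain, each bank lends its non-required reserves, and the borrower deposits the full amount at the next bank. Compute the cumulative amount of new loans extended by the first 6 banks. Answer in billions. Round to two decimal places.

Bank i lends (1 − rr)^i of the original deposit: Bank 1 lends 9.4·0.7830 = 7.3602, Bank 2 lends 9.4·0.7830² ≈ 5.7630, and so on.
Summing a geometric series: total = 9.4·[0.7830·(1 − 0.7830^6) / (1 − 0.7830)] ≈ 26.1017 billion.

26.10 billion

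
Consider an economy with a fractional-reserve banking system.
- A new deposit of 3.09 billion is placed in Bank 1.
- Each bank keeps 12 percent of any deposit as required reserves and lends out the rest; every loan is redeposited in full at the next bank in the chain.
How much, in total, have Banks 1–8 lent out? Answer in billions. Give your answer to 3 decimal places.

Bank i lends (1 − rr)^i of the original deposit: Bank 1 lends 3.09·0.8800 = 2.7192, Bank 2 lends 3.09·0.8800² ≈ 2.3929, and so on.
Summing a geometric series: total = 3.09·[0.8800·(1 − 0.8800^8) / (1 − 0.8800)] ≈ 14.5107 billion.

14.511 billion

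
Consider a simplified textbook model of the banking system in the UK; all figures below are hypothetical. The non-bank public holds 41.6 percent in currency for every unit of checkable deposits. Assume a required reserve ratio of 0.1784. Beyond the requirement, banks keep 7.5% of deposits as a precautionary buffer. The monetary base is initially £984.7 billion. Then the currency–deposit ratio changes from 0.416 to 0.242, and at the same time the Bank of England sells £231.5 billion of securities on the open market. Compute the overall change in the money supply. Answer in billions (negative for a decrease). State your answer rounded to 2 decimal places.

-194.64 billion

Before: m₁ = (1 + 0.416) / (0.1784 + 0.075 + 0.416) ≈ 2.115327, MB₁ = 984.7, so M₁ = 2.115327 × 984.7 ≈ 2082.9625 billion.
After: m₂ = (1 + 0.242) / (0.1784 + 0.075 + 0.242) ≈ 2.507065, MB₂ = 984.7 − 231.5 = 753.2, so M₂ = 2.507065 × 753.2 ≈ 1888.3214 billion.
ΔM = M₂ − M₁ = 1888.3214 − 2082.9625 = -194.6411 billion.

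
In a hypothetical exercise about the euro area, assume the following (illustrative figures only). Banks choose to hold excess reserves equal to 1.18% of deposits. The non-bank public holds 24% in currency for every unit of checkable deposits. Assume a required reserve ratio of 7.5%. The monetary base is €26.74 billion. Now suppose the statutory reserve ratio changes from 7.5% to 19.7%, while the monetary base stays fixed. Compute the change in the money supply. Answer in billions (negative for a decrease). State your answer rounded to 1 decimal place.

-27.6 billion

Initially m₁ = (1 + 0.24) / (0.075 + 0.0118 + 0.24) ≈ 3.7944, so M₁ = 3.7944 × 26.74 ≈ 101.4623 billion.
After the change m₂ = (1 + 0.24) / (0.197 + 0.0118 + 0.24) ≈ 2.7629, so M₂ = 2.7629 × 26.74 ≈ 73.8799 billion.
ΔM = M₂ − M₁ = 73.8799 − 101.4623 = -27.5824 billion.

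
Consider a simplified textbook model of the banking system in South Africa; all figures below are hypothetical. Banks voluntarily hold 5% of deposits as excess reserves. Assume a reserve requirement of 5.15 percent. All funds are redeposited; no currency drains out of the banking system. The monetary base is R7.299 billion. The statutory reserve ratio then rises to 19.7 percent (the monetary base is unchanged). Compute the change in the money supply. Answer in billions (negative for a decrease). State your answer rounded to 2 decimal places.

-42.36 billion

Initially m₁ = 1 / (0.0515 + 0.05) ≈ 9.8522, so M₁ = 9.8522 × 7.299 ≈ 71.9112 billion.
After the change m₂ = 1 / (0.197 + 0.05) ≈ 4.0486, so M₂ = 4.0486 × 7.299 ≈ 29.5507 billion.
ΔM = M₂ − M₁ = 29.5507 − 71.9112 = -42.3605 billion.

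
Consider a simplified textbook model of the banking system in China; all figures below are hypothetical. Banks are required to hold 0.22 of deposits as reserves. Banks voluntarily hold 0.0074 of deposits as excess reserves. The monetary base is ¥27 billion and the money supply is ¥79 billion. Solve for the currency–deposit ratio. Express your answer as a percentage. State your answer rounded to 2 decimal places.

17.38%

Using m = M/MB = 79/27 ≈ 2.925926. From m = (1 + c)/(c + rr + e), rearranging gives 1 + c = m·(c + rr + e), so c·(1 − m) = m·(rr + e) − 1.
Hence c = [m·(rr + e) − 1]/(1 − m) = [2.925926 × (0.22 + 0.0074) − 1] / (1 − 2.925926) ≈ 0.173758.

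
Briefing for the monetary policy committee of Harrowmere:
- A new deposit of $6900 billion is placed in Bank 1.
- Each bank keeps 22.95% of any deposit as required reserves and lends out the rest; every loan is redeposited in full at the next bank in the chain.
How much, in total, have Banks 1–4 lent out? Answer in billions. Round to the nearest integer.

Bank i lends (1 − rr)^i of the original deposit: Bank 1 lends 6900·0.7705 = 5316.4500, Bank 2 lends 6900·0.7705² ≈ 4096.3247, and so on.
Summing a geometric series: total = 6900·[0.7705·(1 − 0.7705^4) / (1 − 0.7705)] ≈ 15000.8590 billion.

$15001 billion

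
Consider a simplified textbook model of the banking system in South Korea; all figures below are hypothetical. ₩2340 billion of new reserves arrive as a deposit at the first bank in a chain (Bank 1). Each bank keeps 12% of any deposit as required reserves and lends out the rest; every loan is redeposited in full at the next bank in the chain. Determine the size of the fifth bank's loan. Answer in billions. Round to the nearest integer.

₩1235 billion

Each bank lends a fraction (1 − rr) = 0.8800 of the deposit it receives, so Bank 5 receives 2340·0.8800^4 and lends 2340·0.8800^5 ≈ 1234.8927 billion.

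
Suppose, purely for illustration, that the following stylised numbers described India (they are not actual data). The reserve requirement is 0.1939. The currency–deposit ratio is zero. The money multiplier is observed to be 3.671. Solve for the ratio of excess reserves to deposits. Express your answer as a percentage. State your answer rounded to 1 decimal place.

Using m = 3.671. Since m = (1 + c)/(c + rr + e), the denominator satisfies c + rr + e = (1 + c)/m = (1 + 0) / 3.671 ≈ 0.272405.
With c = 0 and rr = 0.1939, the ratio of excess reserves to deposits is 0.272405 − 0 − 0.1939 = 0.078505.

7.9%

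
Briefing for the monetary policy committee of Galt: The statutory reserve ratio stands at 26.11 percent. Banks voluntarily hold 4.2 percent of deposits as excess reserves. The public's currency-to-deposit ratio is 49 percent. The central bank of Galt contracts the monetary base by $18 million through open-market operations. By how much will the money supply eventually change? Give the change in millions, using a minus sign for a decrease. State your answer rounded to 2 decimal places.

-33.82 million

The money multiplier is m = (1 + c) / (rr + e + c) = (1 + 0.49) / (0.2611 + 0.042 + 0.49) ≈ 1.87870.
The sale removes 18 million of base, so ΔM = m × ΔMB = 1.87870 × (−18) = -33.8166 million.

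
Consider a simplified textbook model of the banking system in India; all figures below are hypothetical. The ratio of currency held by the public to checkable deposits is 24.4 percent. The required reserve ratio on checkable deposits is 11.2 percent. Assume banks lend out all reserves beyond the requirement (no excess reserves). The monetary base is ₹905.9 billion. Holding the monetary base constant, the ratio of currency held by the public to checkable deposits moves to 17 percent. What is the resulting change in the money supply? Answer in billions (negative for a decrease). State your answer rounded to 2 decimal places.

₹592.96 billion

Initially m₁ = (1 + 0.244) / (0.112 + 0.244) ≈ 3.494382, so M₁ = 3.494382 × 905.9 ≈ 3165.5607 billion.
After the change m₂ = (1 + 0.17) / (0.112 + 0.17) ≈ 4.148936, so M₂ = 4.148936 × 905.9 ≈ 3758.5211 billion.
ΔM = M₂ − M₁ = 3758.5211 − 3165.5607 = 592.9604 billion.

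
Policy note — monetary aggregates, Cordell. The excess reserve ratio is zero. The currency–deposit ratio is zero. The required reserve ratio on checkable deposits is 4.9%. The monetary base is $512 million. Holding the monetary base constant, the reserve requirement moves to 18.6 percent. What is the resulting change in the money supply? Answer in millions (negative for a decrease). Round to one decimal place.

-7696.3 million

Initially m₁ = 1 / (0.049) ≈ 20.40816, so M₁ = 20.40816 × 512 ≈ 10448.9779 million.
After the change m₂ = 1 / (0.186) ≈ 5.37634, so M₂ = 5.37634 × 512 ≈ 2752.6861 million.
ΔM = M₂ − M₁ = 2752.6861 − 10448.9779 = -7696.2918 million.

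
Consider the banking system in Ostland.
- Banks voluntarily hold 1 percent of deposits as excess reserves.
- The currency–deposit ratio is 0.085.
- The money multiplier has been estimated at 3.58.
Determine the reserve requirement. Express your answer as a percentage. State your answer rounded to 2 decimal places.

20.81%

Using m = 3.58. Since m = (1 + c)/(c + rr + e), the denominator satisfies c + rr + e = (1 + c)/m = (1 + 0.085) / 3.58 ≈ 0.303073.
With c = 0.085 and e = 0.01, the reserve requirement is 0.303073 − 0.085 − 0.01 = 0.208073.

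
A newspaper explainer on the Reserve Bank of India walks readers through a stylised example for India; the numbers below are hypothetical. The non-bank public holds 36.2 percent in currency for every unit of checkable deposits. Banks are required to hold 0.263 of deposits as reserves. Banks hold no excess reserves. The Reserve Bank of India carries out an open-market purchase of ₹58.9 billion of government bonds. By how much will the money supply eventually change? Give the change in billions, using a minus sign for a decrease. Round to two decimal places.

₹128.35 billion

The money multiplier is m = (1 + c) / (rr + c) = (1 + 0.362) / (0.263 + 0.362) = 2.17920.
The purchase adds 58.9 billion of base, so ΔM = m × ΔMB = 2.17920 × (+58.9) ≈ 128.3549 billion.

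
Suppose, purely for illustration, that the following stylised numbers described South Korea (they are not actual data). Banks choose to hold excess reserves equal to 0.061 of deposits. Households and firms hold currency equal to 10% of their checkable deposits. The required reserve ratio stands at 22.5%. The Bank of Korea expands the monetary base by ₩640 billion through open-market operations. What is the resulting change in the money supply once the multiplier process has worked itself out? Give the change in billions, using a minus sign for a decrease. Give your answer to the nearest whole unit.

₩1824 billion

The money multiplier is m = (1 + c) / (rr + e + c) = (1 + 0.1) / (0.225 + 0.061 + 0.1) ≈ 2.8497.
The purchase adds 640 billion of base, so ΔM = m × ΔMB = 2.8497 × (+640) = 1823.808 billion.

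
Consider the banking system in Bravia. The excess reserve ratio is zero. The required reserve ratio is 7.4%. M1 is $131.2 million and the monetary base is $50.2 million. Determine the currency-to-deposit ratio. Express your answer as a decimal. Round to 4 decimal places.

0.4999

Using m = M/MB = 131.2/50.2 ≈ 2.613546. From m = (1 + c)/(c + rr + e), rearranging gives 1 + c = m·(c + rr + e), so c·(1 − m) = m·(rr + e) − 1.
Hence c = [m·(rr + e) − 1]/(1 − m) = [2.613546 × (0.074 + 0) − 1] / (1 − 2.613546) ≈ 0.499891.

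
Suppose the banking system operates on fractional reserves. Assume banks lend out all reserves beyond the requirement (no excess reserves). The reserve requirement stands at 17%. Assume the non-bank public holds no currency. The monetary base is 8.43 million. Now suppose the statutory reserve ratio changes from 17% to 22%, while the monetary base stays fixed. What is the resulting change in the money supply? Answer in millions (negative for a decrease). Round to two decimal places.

Initially m₁ = 1 / (0.17) ≈ 5.8824, so M₁ = 5.8824 × 8.43 ≈ 49.5886 million.
After the change m₂ = 1 / (0.22) ≈ 4.5455, so M₂ = 4.5455 × 8.43 ≈ 38.3186 million.
ΔM = M₂ − M₁ = 38.3186 − 49.5886 = -11.27 million.

-11.27 million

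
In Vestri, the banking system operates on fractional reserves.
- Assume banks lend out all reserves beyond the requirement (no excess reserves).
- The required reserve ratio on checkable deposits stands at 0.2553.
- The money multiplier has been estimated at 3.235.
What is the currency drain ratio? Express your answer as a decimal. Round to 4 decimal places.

Using m = 3.235. From m = (1 + c)/(c + rr + e), rearranging gives 1 + c = m·(c + rr + e), so c·(1 − m) = m·(rr + e) − 1.
Hence c = [m·(rr + e) − 1]/(1 − m) = [3.235 × (0.2553 + 0) − 1] / (1 − 3.235) ≈ 0.077899.

0.0779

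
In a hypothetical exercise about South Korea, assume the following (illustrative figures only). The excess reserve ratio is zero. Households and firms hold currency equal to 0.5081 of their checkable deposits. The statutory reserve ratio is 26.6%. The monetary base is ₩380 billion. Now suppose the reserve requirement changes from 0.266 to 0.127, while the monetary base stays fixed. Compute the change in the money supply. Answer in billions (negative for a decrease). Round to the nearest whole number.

₩162 billion

Initially m₁ = (1 + 0.5081) / (0.266 + 0.5081) ≈ 1.9482, so M₁ = 1.9482 × 380 = 740.316 billion.
After the change m₂ = (1 + 0.5081) / (0.127 + 0.5081) ≈ 2.3746, so M₂ = 2.3746 × 380 = 902.348 billion.
ΔM = M₂ − M₁ = 902.348 − 740.316 = 162.032 billion.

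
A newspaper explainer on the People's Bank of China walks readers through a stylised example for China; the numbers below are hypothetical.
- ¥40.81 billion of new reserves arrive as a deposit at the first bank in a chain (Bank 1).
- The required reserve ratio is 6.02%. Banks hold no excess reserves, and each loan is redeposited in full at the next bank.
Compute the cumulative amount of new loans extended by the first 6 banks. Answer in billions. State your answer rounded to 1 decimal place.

Bank i lends (1 − rr)^i of the original deposit: Bank 1 lends 40.81·0.9398 ≈ 38.3532, Bank 2 lends 40.81·0.9398² ≈ 36.0444, and so on.
Summing a geometric series: total = 40.81·[0.9398·(1 − 0.9398^6) / (1 − 0.9398)] ≈ 198.1438 billion.

¥198.1 billion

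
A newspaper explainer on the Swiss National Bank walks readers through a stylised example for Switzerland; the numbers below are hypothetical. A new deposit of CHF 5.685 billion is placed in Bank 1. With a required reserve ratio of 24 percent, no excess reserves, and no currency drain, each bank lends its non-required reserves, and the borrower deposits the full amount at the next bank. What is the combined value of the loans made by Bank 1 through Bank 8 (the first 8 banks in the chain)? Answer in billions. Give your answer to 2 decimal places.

Bank i lends (1 − rr)^i of the original deposit: Bank 1 lends 5.685·0.7600 = 4.3206, Bank 2 lends 5.685·0.7600² ≈ 3.2837, and so on.
Summing a geometric series: total = 5.685·[0.7600·(1 − 0.7600^8) / (1 − 0.7600)] ≈ 15.9988 billion.

CHF 16.00 billion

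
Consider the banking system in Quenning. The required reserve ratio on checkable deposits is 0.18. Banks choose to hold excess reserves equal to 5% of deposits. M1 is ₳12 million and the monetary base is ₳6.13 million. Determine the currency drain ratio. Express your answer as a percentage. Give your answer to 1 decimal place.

57.4%

Using m = M/MB = 12/6.13 ≈ 1.957586. From m = (1 + c)/(c + rr + e), rearranging gives 1 + c = m·(c + rr + e), so c·(1 − m) = m·(rr + e) − 1.
Hence c = [m·(rr + e) − 1]/(1 − m) = [1.957586 × (0.18 + 0.05) − 1] / (1 − 1.957586) ≈ 0.574105.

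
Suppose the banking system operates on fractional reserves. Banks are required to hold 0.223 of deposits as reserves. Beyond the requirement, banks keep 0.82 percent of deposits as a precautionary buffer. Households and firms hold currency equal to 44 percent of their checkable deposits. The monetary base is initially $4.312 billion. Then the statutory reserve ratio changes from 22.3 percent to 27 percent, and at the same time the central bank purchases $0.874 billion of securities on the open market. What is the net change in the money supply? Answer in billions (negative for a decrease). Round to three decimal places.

$1.147 billion

Before: m₁ = (1 + 0.44) / (0.223 + 0.0082 + 0.44) ≈ 2.14541, MB₁ = 4.312, so M₁ = 2.14541 × 4.312 ≈ 9.251 billion.
After: m₂ = (1 + 0.44) / (0.27 + 0.0082 + 0.44) ≈ 2.00501, MB₂ = 4.312 + 0.874 = 5.186, so M₂ = 2.00501 × 5.186 ≈ 10.398 billion.
ΔM = M₂ − M₁ = 10.398 − 9.251 = 1.147 billion.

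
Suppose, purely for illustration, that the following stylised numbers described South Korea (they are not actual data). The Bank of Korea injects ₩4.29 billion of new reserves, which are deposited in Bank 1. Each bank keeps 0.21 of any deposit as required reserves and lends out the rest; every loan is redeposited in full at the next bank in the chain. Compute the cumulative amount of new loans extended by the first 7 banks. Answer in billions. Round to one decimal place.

₩13.0 billion

Bank i lends (1 − rr)^i of the original deposit: Bank 1 lends 4.29·0.7900 = 3.3891, Bank 2 lends 4.29·0.7900² ≈ 2.6774, and so on.
Summing a geometric series: total = 4.29·[0.7900·(1 − 0.7900^7) / (1 − 0.7900)] ≈ 13.0393 billion.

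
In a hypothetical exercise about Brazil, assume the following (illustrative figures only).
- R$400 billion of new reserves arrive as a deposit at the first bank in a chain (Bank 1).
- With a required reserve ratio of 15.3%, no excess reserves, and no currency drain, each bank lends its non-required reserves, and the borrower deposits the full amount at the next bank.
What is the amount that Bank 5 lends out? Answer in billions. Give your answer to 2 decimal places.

Each bank lends a fraction (1 − rr) = 0.8470 of the deposit it receives, so Bank 5 receives 400·0.8470^4 and lends 400·0.8470^5 ≈ 174.3721 billion.

R$174.37 billion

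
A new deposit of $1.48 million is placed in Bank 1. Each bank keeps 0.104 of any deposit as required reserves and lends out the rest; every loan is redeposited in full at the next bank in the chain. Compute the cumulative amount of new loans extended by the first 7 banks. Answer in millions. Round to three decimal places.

$6.839 million

Bank i lends (1 − rr)^i of the original deposit: Bank 1 lends 1.48·0.8960 ≈ 1.3261, Bank 2 lends 1.48·0.8960² ≈ 1.1882, and so on.
Summing a geometric series: total = 1.48·[0.8960·(1 − 0.8960^7) / (1 − 0.8960)] ≈ 6.8393 million.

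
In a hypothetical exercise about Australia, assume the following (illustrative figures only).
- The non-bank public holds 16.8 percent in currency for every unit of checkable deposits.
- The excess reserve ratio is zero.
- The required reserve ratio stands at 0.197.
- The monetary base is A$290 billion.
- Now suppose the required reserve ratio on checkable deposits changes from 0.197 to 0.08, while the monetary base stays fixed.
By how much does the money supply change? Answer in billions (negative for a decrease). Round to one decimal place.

A$437.8 billion

Initially m₁ = (1 + 0.168) / (0.197 + 0.168) = 3.2, so M₁ = 3.2 × 290 = 928 billion.
After the change m₂ = (1 + 0.168) / (0.08 + 0.168) ≈ 4.70968, so M₂ = 4.70968 × 290 = 1365.8072 billion.
ΔM = M₂ − M₁ = 1365.8072 − 928 = 437.8072 billion.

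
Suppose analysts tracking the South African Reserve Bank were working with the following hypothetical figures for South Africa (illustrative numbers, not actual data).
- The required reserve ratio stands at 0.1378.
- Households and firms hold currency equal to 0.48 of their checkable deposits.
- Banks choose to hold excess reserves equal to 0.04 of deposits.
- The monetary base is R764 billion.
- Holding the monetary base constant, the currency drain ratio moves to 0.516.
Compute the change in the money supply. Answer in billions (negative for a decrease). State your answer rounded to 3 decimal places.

Initially m₁ = (1 + 0.48) / (0.1378 + 0.04 + 0.48) ≈ 2.2499240, so M₁ = 2.2499240 × 764 ≈ 1718.9419 billion.
After the change m₂ = (1 + 0.516) / (0.1378 + 0.04 + 0.516) ≈ 2.1850677, so M₂ = 2.1850677 × 764 ≈ 1669.3917 billion.
ΔM = M₂ − M₁ = 1669.3917 − 1718.9419 = -49.5502 billion.

-49.550 billion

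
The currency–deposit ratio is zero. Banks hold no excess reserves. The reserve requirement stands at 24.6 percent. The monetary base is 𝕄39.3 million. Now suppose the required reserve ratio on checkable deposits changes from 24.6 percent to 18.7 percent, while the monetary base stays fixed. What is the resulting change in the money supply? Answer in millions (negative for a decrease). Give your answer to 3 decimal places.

Initially m₁ = 1 / (0.246) ≈ 4.065041, so M₁ = 4.065041 × 39.3 ≈ 159.7561 million.
After the change m₂ = 1 / (0.187) ≈ 5.347594, so M₂ = 5.347594 × 39.3 ≈ 210.1604 million.
ΔM = M₂ − M₁ = 210.1604 − 159.7561 = 50.4043 million.

𝕄50.404 million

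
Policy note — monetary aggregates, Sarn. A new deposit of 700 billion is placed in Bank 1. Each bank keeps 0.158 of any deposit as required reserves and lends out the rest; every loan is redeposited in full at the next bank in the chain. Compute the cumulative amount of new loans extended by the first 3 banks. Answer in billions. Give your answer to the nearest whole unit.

Bank i lends (1 − rr)^i of the original deposit: Bank 1 lends 700·0.8420 = 589.4000, Bank 2 lends 700·0.8420² = 496.2748, and so on.
Summing a geometric series: total = 700·[0.8420·(1 − 0.8420^3) / (1 − 0.8420)] ≈ 1503.5382 billion.

1504 billion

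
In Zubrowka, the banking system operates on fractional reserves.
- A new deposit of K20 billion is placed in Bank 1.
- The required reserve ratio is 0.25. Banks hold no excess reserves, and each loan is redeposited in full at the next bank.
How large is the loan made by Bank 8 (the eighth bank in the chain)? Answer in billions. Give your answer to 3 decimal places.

K2.002 billion

Each bank lends a fraction (1 − rr) = 0.7500 of the deposit it receives, so Bank 8 receives 20·0.7500^7 and lends 20·0.7500^8 ≈ 2.0023 billion.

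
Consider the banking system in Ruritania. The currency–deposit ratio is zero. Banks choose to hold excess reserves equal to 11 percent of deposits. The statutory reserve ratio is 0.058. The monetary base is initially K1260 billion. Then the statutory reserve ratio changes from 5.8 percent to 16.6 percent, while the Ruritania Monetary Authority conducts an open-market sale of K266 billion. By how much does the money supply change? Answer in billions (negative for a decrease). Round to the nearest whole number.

-3899 billion

Before: m₁ = 1 / (0.058 + 0.11) ≈ 5.95238, MB₁ = 1260, so M₁ = 5.95238 × 1260 = 7499.9988 billion.
After: m₂ = 1 / (0.166 + 0.11) ≈ 3.62319, MB₂ = 1260 − 266 = 994, so M₂ = 3.62319 × 994 ≈ 3601.4509 billion.
ΔM = M₂ − M₁ = 3601.4509 − 7499.9988 = -3898.5479 billion.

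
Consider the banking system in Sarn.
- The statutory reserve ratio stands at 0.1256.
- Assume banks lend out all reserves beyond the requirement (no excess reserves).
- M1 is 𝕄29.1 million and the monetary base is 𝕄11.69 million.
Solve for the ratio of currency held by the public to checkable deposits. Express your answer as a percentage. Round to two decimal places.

Using m = M/MB = 29.1/11.69 ≈ 2.489307. From m = (1 + c)/(c + rr + e), rearranging gives 1 + c = m·(c + rr + e), so c·(1 − m) = m·(rr + e) − 1.
Hence c = [m·(rr + e) − 1]/(1 − m) = [2.489307 × (0.1256 + 0) − 1] / (1 − 2.489307) ≈ 0.461519.

46.15%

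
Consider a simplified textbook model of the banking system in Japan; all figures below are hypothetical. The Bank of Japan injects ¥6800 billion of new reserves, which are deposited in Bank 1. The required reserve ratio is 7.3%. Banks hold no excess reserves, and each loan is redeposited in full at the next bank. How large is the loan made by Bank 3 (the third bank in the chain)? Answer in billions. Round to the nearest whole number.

Each bank lends a fraction (1 − rr) = 0.9270 of the deposit it receives, so Bank 3 receives 6800·0.9270^2 and lends 6800·0.9270^3 ≈ 5416.8663 billion.

¥5417 billion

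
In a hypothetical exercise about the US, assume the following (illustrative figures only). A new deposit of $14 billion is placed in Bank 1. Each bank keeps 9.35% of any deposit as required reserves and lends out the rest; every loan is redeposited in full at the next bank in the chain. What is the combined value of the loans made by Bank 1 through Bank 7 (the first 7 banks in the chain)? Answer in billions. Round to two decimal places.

Bank i lends (1 − rr)^i of the original deposit: Bank 1 lends 14·0.9065 = 12.6910, Bank 2 lends 14·0.9065² ≈ 11.5044, and so on.
Summing a geometric series: total = 14·[0.9065·(1 − 0.9065^7) / (1 − 0.9065)] ≈ 67.4581 billion.

$67.46 billion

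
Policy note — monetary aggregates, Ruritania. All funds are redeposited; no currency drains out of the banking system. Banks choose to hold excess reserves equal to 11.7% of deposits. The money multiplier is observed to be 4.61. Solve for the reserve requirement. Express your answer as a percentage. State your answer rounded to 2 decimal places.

Using m = 4.61. Since m = (1 + c)/(c + rr + e), the denominator satisfies c + rr + e = (1 + c)/m = (1 + 0) / 4.61 ≈ 0.216920.
With c = 0 and e = 0.117, the reserve requirement is 0.216920 − 0 − 0.117 = 0.09992.

9.99%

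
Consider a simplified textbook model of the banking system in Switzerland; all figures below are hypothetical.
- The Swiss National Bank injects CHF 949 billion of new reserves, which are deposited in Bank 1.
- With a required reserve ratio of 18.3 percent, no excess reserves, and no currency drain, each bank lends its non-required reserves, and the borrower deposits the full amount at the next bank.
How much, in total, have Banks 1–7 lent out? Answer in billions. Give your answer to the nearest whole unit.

Bank i lends (1 − rr)^i of the original deposit: Bank 1 lends 949·0.8170 = 775.3330, Bank 2 lends 949·0.8170² ≈ 633.4471, and so on.
Summing a geometric series: total = 949·[0.8170·(1 − 0.8170^7) / (1 − 0.8170)] ≈ 3207.3748 billion.

CHF 3207 billion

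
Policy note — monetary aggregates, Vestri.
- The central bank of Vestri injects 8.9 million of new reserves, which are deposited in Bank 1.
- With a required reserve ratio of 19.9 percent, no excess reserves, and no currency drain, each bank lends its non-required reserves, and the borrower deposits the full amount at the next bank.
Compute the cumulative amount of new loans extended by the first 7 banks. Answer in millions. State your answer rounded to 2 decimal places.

28.24 million

Bank i lends (1 − rr)^i of the original deposit: Bank 1 lends 8.9·0.8010 = 7.1289, Bank 2 lends 8.9·0.8010² ≈ 5.7102, and so on.
Summing a geometric series: total = 8.9·[0.8010·(1 − 0.8010^7) / (1 − 0.8010)] ≈ 28.2449 million.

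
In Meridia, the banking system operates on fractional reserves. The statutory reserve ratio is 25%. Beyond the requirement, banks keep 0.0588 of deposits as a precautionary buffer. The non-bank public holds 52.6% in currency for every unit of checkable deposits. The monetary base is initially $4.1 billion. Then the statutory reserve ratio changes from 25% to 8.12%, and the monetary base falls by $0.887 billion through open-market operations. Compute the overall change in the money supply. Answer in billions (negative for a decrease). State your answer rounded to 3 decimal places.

-0.133 billion

Before: m₁ = (1 + 0.526) / (0.25 + 0.0588 + 0.526) ≈ 1.82798, MB₁ = 4.1, so M₁ = 1.82798 × 4.1 ≈ 7.4947 billion.
After: m₂ = (1 + 0.526) / (0.0812 + 0.0588 + 0.526) ≈ 2.29129, MB₂ = 4.1 − 0.887 = 3.213, so M₂ = 2.29129 × 3.213 ≈ 7.3619 billion.
ΔM = M₂ − M₁ = 7.3619 − 7.4947 = -0.1328 billion.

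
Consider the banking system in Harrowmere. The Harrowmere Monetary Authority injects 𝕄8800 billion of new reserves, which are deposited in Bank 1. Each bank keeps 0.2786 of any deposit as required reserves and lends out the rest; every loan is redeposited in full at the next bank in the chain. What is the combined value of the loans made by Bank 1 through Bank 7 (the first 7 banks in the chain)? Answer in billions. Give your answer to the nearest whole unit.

Bank i lends (1 − rr)^i of the original deposit: Bank 1 lends 8800·0.7214 = 6348.3200, Bank 2 lends 8800·0.7214² ≈ 4579.6780, and so on.
Summing a geometric series: total = 8800·[0.7214·(1 − 0.7214^7) / (1 − 0.7214)] ≈ 20469.5859 billion.

𝕄20470 billion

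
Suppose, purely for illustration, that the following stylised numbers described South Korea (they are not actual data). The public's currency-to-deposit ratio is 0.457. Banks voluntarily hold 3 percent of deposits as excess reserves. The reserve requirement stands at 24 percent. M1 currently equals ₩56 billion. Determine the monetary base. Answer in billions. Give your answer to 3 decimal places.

The money multiplier is m = (1 + c) / (rr + e + c) = (1 + 0.457) / (0.24 + 0.03 + 0.457) ≈ 2.004127.
MB = M / m = 56 / 2.004127 ≈ 27.9423 billion.

₩27.942 billion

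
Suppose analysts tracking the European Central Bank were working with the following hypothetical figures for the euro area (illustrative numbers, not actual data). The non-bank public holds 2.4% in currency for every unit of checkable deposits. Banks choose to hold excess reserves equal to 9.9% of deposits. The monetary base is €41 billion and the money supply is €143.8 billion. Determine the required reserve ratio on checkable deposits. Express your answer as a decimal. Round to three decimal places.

0.169

Using m = M/MB = 143.8/41 ≈ 3.507317. Since m = (1 + c)/(c + rr + e), the denominator satisfies c + rr + e = (1 + c)/m = (1 + 0.024) / 3.507317 ≈ 0.291961.
With c = 0.024 and e = 0.099, the required reserve ratio on checkable deposits is 0.291961 − 0.024 − 0.099 = 0.168961.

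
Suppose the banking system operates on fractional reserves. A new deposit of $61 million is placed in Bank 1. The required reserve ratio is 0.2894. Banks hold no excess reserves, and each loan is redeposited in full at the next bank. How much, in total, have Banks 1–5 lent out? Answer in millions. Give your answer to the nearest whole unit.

Bank i lends (1 − rr)^i of the original deposit: Bank 1 lends 61·0.7106 = 43.3466, Bank 2 lends 61·0.7106² ≈ 30.8021, and so on.
Summing a geometric series: total = 61·[0.7106·(1 − 0.7106^5) / (1 − 0.7106)] ≈ 122.6426 million.

$123 million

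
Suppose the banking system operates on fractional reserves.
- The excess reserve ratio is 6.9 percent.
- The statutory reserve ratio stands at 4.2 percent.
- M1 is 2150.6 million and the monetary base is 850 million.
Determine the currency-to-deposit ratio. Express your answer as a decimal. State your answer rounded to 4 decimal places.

0.4700

Using m = M/MB = 2150.6/850 ≈ 2.530118. From m = (1 + c)/(c + rr + e), rearranging gives 1 + c = m·(c + rr + e), so c·(1 − m) = m·(rr + e) − 1.
Hence c = [m·(rr + e) − 1]/(1 − m) = [2.530118 × (0.042 + 0.069) − 1] / (1 − 2.530118) ≈ 0.470001.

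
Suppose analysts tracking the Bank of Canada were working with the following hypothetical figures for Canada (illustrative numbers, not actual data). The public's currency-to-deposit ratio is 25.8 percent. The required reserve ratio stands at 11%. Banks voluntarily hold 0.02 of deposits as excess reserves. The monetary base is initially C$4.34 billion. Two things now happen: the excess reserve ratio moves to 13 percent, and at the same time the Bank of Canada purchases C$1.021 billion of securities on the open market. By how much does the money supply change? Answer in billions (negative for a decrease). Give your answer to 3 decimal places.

Before: m₁ = (1 + 0.258) / (0.11 + 0.02 + 0.258) ≈ 3.24227, MB₁ = 4.34, so M₁ = 3.24227 × 4.34 ≈ 14.0715 billion.
After: m₂ = (1 + 0.258) / (0.11 + 0.13 + 0.258) ≈ 2.52610, MB₂ = 4.34 + 1.021 = 5.361, so M₂ = 2.52610 × 5.361 ≈ 13.5424 billion.
ΔM = M₂ − M₁ = 13.5424 − 14.0715 = -0.5291 billion.

-0.529 billion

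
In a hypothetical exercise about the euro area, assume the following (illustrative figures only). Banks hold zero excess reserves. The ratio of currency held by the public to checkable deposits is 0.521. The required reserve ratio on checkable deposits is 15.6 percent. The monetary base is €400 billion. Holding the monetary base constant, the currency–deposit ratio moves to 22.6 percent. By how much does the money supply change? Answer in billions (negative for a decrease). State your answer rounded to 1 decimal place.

Initially m₁ = (1 + 0.521) / (0.156 + 0.521) ≈ 2.24668, so M₁ = 2.24668 × 400 = 898.672 billion.
After the change m₂ = (1 + 0.226) / (0.156 + 0.226) ≈ 3.20942, so M₂ = 3.20942 × 400 = 1283.768 billion.
ΔM = M₂ − M₁ = 1283.768 − 898.672 = 385.096 billion.

€385.1 billion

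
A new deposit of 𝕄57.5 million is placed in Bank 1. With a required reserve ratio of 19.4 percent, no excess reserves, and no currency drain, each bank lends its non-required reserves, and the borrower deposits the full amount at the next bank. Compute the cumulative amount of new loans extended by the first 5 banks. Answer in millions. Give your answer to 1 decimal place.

Bank i lends (1 − rr)^i of the original deposit: Bank 1 lends 57.5·0.8060 = 46.3450, Bank 2 lends 57.5·0.8060² ≈ 37.3541, and so on.
Summing a geometric series: total = 57.5·[0.8060·(1 − 0.8060^5) / (1 − 0.8060)] ≈ 157.6318 million.

𝕄157.6 million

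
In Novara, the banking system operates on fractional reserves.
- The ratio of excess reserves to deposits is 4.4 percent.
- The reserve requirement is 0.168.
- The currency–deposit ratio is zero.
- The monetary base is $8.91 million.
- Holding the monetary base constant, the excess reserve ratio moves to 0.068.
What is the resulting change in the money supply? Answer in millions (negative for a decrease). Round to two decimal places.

Initially m₁ = 1 / (0.168 + 0.044) ≈ 4.7170, so M₁ = 4.7170 × 8.91 ≈ 42.0285 million.
After the change m₂ = 1 / (0.168 + 0.068) ≈ 4.2373, so M₂ = 4.2373 × 8.91 ≈ 37.7543 million.
ΔM = M₂ − M₁ = 37.7543 − 42.0285 = -4.2742 million.

-4.27 million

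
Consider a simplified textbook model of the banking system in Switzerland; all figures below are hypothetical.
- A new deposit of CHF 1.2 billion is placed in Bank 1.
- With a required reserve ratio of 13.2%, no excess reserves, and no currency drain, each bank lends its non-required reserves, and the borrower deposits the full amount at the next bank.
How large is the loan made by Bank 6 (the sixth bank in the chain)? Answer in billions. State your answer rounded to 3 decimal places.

CHF 0.513 billion

Each bank lends a fraction (1 − rr) = 0.8680 of the deposit it receives, so Bank 6 receives 1.2·0.8680^5 and lends 1.2·0.8680^6 ≈ 0.5132 billion.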